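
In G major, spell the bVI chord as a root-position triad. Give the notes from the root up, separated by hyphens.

The root of bVI is the lowered 6th degree: E becomes Eb. Building the major chord from the parallel minor on Eb: Eb–G–Bb.

Eb-G-Bb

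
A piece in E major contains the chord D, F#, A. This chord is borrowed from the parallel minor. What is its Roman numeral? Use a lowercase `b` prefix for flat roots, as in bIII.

D is the lowered form of scale degree 7 in E major (the diatonic degree 7 is D#). Diatonically E major has D#dim (vii°) on that degree; D–F#–A is instead the major chord native to E minor, so it takes the label bVII.

bVII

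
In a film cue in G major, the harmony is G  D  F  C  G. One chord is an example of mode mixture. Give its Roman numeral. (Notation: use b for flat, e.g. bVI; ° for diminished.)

bVII

The diatonic triads in G major are G, Am, Bm, C, D, Em, F#dim. G, D and C all belong to that set. F (F–A–C) doesn't fit — on degree 7 G major would have F#dim (vii°). F is the degree-7 chord of G minor, so it is the borrowed bVII.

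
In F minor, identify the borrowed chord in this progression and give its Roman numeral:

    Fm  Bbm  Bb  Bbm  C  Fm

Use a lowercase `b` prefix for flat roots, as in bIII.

In F minor (with V from harmonic minor) the diatonic chords are Fm, Gdim, Ab, Bbm, C, Db, Eb. Fm, Bbm and C all belong to that set. But Bb (Bb–D–F) is foreign: the diatonic iv on degree 4 is Bbm, whereas Bb comes from F major. It is labeled IV.

IV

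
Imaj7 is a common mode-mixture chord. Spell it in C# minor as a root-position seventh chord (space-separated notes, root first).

C# E# G# B#

The root, C#, is scale degree 1 — the same note in C# minor and C# major; only the chord quality changes. In C# major the chord on C# is C#–E#–G#–B#.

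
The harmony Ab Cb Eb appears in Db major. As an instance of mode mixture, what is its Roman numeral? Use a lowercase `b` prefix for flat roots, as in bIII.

The root Ab is the diatonic 5th degree of Db major; the borrowing shows in the chord quality. Diatonically Db major has Ab (V) on that degree; Ab–Cb–Eb is instead the minor chord native to Db minor, so it takes the label v.

v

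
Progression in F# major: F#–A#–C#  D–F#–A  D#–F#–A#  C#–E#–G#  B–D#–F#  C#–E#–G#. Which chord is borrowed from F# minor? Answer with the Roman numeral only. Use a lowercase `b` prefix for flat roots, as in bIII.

bVI

In F# major the diatonic chords are F#, G#m, A#m, B, C#, D#m, E#dim. F#–A#–C# = F#, D#–F#–A# = D#m, C#–E#–G# = C# and B–D#–F# = B are all diatonic. D–F#–A doesn't fit — on degree 6 F# major would have D#m (vi). D is the degree-6 chord of F# minor, so it is the borrowed bVI.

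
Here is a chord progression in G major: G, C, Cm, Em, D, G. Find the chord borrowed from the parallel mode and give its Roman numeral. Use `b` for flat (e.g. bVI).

The diatonic triads in G major are G, Am, Bm, C, D, Em, F#dim. G, C, Em and D all belong to that set. But Cm (C–Eb–G) is foreign: the diatonic IV on degree 4 is C, whereas Cm comes from G minor. It is labeled iv.

iv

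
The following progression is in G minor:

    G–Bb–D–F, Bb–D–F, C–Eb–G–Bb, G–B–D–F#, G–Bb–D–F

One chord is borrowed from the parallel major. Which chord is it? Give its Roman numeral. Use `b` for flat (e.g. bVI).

Imaj7

G minor has the diatonic set Gm, Adim, Bb, Cm, D, Eb, F (with V from harmonic minor). Of the given chords, G–Bb–D–F = Gm7, Bb–D–F = Bb and C–Eb–G–Bb = Cm7 are diatonic. G–B–D–F# doesn't fit — on degree 1 G minor would have Gm (i). Gmaj7 is the degree-1 chord of G major, so it is the borrowed Imaj7.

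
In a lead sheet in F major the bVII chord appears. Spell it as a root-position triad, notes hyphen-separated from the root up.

The root of bVII is the lowered 7th degree: E becomes Eb. In F minor the chord on Eb is Eb–G–Bb.

Eb-G-Bb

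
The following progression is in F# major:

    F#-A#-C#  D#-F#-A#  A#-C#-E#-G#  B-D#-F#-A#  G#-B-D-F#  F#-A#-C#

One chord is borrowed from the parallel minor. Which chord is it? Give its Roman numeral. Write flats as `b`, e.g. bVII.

In F# major the diatonic chords are F#, G#m, A#m, B, C#, D#m, E#dim. F#–A#–C# = F#, D#–F#–A# = D#m, A#–C#–E#–G# = A#m7 and B–D#–F#–A# = Bmaj7 are all diatonic. G#–B–D–F# doesn't fit — on degree 2 F# major would have G#m (ii). G#m7b5 is the degree-2 chord of F# minor, so it is the borrowed iiø7.

iiø7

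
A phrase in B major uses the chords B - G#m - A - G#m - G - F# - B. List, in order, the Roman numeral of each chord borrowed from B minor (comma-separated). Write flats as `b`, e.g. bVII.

bVII, bVI

B major has the diatonic set B, C#m, D#m, E, F#, G#m, A#dim. B, G#m and F# are all diatonic. A (A–C#–E) is not: scale degree 7 in B major carries A#dim (vii°). In B minor the chord on that degree is A, so here it functions as bVII, borrowed from the parallel minor. G (G–B–D) doesn't fit — on degree 6 B major would have G#m (vi). G is the degree-6 chord of B minor, so it is the borrowed bVI.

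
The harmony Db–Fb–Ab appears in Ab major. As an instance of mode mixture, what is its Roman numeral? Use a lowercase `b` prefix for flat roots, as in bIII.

The root Db is the diatonic 4th degree of Ab major; the borrowing shows in the chord quality. Db–Fb–Ab is a minor chord — the form found in Ab minor, not the diatonic IV (Db). Borrowed into Ab major it is written iv.

iv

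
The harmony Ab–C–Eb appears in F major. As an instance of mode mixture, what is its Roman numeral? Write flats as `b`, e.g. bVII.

The root Ab is the lowered 3rd scale degree — diatonically F major has A there. Diatonically F major has Am (iii) on that degree; Ab–C–Eb is instead the major chord native to F minor, so it takes the label bIII.

bIII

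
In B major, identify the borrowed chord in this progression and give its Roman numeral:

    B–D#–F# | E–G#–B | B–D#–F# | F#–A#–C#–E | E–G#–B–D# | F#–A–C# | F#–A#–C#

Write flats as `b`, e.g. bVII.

v

The diatonic triads in B major are B, C#m, D#m, E, F#, G#m, A#dim. B–D#–F# = B, E–G#–B = E, F#–A#–C#–E = F#7, E–G#–B–D# = Emaj7 and F#–A#–C# = F# all belong to that set. F#–A–C# is not: scale degree 5 in B major carries F# (V). In B minor the chord on that degree is F#m, so here it functions as v, borrowed from the parallel minor.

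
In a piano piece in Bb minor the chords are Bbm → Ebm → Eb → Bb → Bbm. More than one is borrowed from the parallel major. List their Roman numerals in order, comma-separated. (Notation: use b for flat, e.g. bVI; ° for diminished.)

IV, I

In Bb minor (with V from harmonic minor) the diatonic chords are Bbm, Cdim, Db, Ebm, F, Gb, Ab. Bbm and Ebm are both diatonic. Eb (Eb–G–Bb) doesn't fit — on degree 4 Bb minor would have Ebm (iv). Eb is the degree-4 chord of Bb major, so it is the borrowed IV. But Bb (Bb–D–F) is foreign: the diatonic i on degree 1 is Bbm, whereas Bb comes from Bb major. It is labeled I.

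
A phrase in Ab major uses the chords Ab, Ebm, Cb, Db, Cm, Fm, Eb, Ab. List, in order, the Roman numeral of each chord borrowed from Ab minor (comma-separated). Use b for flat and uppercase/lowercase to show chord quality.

The diatonic triads in Ab major are Ab, Bbm, Cm, Db, Eb, Fm, Gdim. Ab, Db, Cm, Fm and Eb all belong to that set. But Ebm (Eb–Gb–Bb) is foreign: the diatonic V on degree 5 is Eb, whereas Ebm comes from Ab minor. It is labeled v. But Cb (Cb–Eb–Gb) is foreign: the diatonic iii on degree 3 is Cm, whereas Cb comes from Ab minor. It is labeled bIII.

v, bIII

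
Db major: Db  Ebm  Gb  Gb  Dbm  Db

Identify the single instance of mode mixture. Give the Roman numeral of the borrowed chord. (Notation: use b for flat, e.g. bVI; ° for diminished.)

Db major has the diatonic set Db, Ebm, Fm, Gb, Ab, Bbm, Cdim. Of the given chords, Db, Ebm and Gb are diatonic. Dbm (Db–Fb–Ab) doesn't fit — on degree 1 Db major would have Db (I). Dbm is the degree-1 chord of Db minor, so it is the borrowed i.

i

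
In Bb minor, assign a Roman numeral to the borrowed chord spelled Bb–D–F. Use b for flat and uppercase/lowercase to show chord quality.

Bb is scale degree 1 in Bb minor. The diatonic chord on degree 1 would be Bbm (i), but Bb–D–F is the major chord from Bb major. As a borrowed chord it is labeled I.

I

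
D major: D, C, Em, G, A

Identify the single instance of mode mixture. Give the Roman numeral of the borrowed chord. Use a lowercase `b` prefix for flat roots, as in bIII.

bVII

In D major the diatonic chords are D, Em, F#m, G, A, Bm, C#dim. Of the given chords, D, Em, G and A are diatonic. C (C–E–G) is not: scale degree 7 in D major carries C#dim (vii°). In D minor the chord on that degree is C, so here it functions as bVII, borrowed from the parallel minor.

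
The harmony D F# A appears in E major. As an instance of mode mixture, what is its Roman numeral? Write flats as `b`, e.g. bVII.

bVII

D is the lowered form of scale degree 7 in E major (the diatonic degree 7 is D#). D–F#–A is a major chord — the form found in E minor, not the diatonic vii° (D#dim). Borrowed into E major it is written bVII.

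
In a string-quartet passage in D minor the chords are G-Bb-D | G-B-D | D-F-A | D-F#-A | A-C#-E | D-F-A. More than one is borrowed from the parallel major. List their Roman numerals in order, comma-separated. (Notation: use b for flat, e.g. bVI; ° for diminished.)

IV, I

The diatonic triads in D minor (with V from harmonic minor) are Dm, Edim, F, Gm, A, Bb, C. G–Bb–D = Gm, D–F–A = Dm and A–C#–E = A all belong to that set. But G–B–D is foreign: the diatonic iv on degree 4 is Gm, whereas G comes from D major. It is labeled IV. D–F#–A doesn't fit — on degree 1 D minor would have Dm (i). D is the degree-1 chord of D major, so it is the borrowed I.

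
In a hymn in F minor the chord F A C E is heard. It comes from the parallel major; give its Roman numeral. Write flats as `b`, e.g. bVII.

The root F is the diatonic 1st degree of F minor; the borrowing shows in the chord quality. Diatonically F minor has Fm (i) on that degree; F–A–C–E is instead the major-seventh chord native to F major, so it takes the label Imaj7.

Imaj7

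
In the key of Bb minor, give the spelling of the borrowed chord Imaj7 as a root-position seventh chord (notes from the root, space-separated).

Imaj7 is built on scale degree 1, which is Bb in both Bb minor and its parallel. Stacking thirds in Bb major on Bb gives Bb–D–F–A.

Bb D F A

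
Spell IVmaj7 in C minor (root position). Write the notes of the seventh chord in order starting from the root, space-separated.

The root, F, is scale degree 4 — the same note in C minor and C major; only the chord quality changes. In C major the chord on F is F–A–C–E.

F A C E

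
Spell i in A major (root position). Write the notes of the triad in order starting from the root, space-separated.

A C E

i is built on scale degree 1, which is A in both A major and its parallel. Building the minor chord from the parallel minor on A: A–C–E.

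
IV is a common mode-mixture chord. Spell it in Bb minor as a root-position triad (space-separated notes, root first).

IV is built on scale degree 4, which is Eb in both Bb minor and its parallel. Building the major chord from the parallel major on Eb: Eb–G–Bb.

Eb G Bb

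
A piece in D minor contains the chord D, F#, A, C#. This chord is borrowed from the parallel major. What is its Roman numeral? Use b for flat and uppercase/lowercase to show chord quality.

Imaj7

The root D is the diatonic 1st degree of D minor; the borrowing shows in the chord quality. The diatonic chord on degree 1 would be Dm (i), but D–F#–A–C# is the major-seventh chord from D major. As a borrowed chord it is labeled Imaj7.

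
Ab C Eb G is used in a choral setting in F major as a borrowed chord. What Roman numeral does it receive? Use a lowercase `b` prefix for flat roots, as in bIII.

bIIImaj7

The root Ab is the lowered 3rd scale degree — diatonically F major has A there. Ab–C–Eb–G is a major-seventh chord — the form found in F minor, not the diatonic iii (Am). Borrowed into F major it is written bIIImaj7.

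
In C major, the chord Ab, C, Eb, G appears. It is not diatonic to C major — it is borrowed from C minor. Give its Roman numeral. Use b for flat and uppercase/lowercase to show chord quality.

bVImaj7

In C major scale degree 6 is A; Ab is its lowered form, from C minor. Diatonically C major has Am (vi) on that degree; Ab–C–Eb–G is instead the major-seventh chord native to C minor, so it takes the label bVImaj7.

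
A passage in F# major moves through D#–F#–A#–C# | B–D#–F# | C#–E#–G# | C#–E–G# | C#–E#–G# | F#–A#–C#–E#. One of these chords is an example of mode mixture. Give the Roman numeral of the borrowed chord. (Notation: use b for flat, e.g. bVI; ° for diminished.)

v

F# major has the diatonic set F#, G#m, A#m, B, C#, D#m, E#dim. D#–F#–A#–C# = D#m7, B–D#–F# = B, C#–E#–G# = C# and F#–A#–C#–E# = F#maj7 are all diatonic. But C#–E–G# is foreign: the diatonic V on degree 5 is C#, whereas C#m comes from F# minor. It is labeled v.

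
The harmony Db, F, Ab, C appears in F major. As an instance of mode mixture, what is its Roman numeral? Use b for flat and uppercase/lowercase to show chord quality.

bVImaj7

Db is the lowered form of scale degree 6 in F major (the diatonic degree 6 is D). Db–F–Ab–C is a major-seventh chord — the form found in F minor, not the diatonic vi (Dm). Borrowed into F major it is written bVImaj7.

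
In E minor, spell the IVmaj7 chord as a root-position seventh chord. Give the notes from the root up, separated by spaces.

A C# E G#

The root, A, is scale degree 4 — the same note in E minor and E major; only the chord quality changes. Stacking thirds in E major on A gives A–C#–E–G#.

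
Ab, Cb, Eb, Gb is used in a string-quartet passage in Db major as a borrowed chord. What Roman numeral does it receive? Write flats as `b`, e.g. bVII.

Ab is scale degree 5 in Db major. Ab–Cb–Eb–Gb is a minor-seventh chord — the form found in Db minor, not the diatonic V (Ab). Borrowed into Db major it is written v7.

v7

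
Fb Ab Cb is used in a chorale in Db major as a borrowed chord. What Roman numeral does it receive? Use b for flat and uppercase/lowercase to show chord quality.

bIII

The root Fb is the lowered 3rd scale degree — diatonically Db major has F there. The diatonic chord on degree 3 would be Fm (iii), but Fb–Ab–Cb is the major chord from Db minor. As a borrowed chord it is labeled bIII.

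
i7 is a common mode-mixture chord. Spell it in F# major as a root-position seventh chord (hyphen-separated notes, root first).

F#-A-C#-E

The root, F#, is scale degree 1 — the same note in F# major and F# minor; only the chord quality changes. In F# minor the chord on F# is F#–A–C#–E.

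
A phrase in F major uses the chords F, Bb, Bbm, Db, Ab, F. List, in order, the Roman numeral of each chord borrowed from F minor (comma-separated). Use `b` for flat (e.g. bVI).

The diatonic triads in F major are F, Gm, Am, Bb, C, Dm, Edim. Of the given chords, F and Bb are diatonic. Bbm (Bb–Db–F) doesn't fit — on degree 4 F major would have Bb (IV). Bbm is the degree-4 chord of F minor, so it is the borrowed iv. Db (Db–F–Ab) doesn't fit — on degree 6 F major would have Dm (vi). Db is the degree-6 chord of F minor, so it is the borrowed bVI. Ab (Ab–C–Eb) is not: scale degree 3 in F major carries Am (iii). In F minor the chord on that degree is Ab, so here it functions as bIII, borrowed from the parallel minor.

iv, bVI, bIII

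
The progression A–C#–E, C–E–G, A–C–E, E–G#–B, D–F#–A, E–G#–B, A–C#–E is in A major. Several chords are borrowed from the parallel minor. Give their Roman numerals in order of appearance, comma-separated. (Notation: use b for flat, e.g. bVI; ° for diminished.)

In A major the diatonic chords are A, Bm, C#m, D, E, F#m, G#dim. A–C#–E = A, E–G#–B = E and D–F#–A = D are all diatonic. C–E–G doesn't fit — on degree 3 A major would have C#m (iii). C is the degree-3 chord of A minor, so it is the borrowed bIII. But A–C–E is foreign: the diatonic I on degree 1 is A, whereas Am comes from A minor. It is labeled i.

bIII, i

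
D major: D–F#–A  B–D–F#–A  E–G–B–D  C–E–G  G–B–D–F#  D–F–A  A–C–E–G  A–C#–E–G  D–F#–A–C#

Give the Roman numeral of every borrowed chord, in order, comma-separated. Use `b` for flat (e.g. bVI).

bVII, i, v7

In D major the diatonic chords are D, Em, F#m, G, A, Bm, C#dim. Of the given chords, D–F#–A = D, B–D–F#–A = Bm7, E–G–B–D = Em7, G–B–D–F# = Gmaj7, A–C#–E–G = A7 and D–F#–A–C# = Dmaj7 are diatonic. C–E–G is not: scale degree 7 in D major carries C#dim (vii°). In D minor the chord on that degree is C, so here it functions as bVII, borrowed from the parallel minor. D–F–A is not: scale degree 1 in D major carries D (I). In D minor the chord on that degree is Dm, so here it functions as i, borrowed from the parallel minor. But A–C–E–G is foreign: the diatonic V on degree 5 is A, whereas Am7 comes from D minor. It is labeled v7.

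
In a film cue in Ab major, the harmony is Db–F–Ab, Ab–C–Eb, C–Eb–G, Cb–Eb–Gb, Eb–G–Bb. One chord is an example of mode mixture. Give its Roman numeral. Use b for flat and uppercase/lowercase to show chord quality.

Ab major has the diatonic set Ab, Bbm, Cm, Db, Eb, Fm, Gdim. Db–F–Ab = Db, Ab–C–Eb = Ab, C–Eb–G = Cm and Eb–G–Bb = Eb all belong to that set. Cb–Eb–Gb is not: scale degree 3 in Ab major carries Cm (iii). In Ab minor the chord on that degree is Cb, so here it functions as bIII, borrowed from the parallel minor.

bIII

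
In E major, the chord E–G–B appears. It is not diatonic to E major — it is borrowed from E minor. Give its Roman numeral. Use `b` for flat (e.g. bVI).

i

E is scale degree 1 in E major. E–G–B is a minor chord — the form found in E minor, not the diatonic I (E). Borrowed into E major it is written i.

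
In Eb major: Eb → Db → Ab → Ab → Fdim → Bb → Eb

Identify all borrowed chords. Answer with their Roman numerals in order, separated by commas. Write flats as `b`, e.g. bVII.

The diatonic triads in Eb major are Eb, Fm, Gm, Ab, Bb, Cm, Ddim. Eb, Ab and Bb are all diatonic. Db (Db–F–Ab) is not: scale degree 7 in Eb major carries Ddim (vii°). In Eb minor the chord on that degree is Db, so here it functions as bVII, borrowed from the parallel minor. Fdim (F–Ab–Cb) is not: scale degree 2 in Eb major carries Fm (ii). In Eb minor the chord on that degree is Fdim, so here it functions as ii°, borrowed from the parallel minor.

bVII, ii°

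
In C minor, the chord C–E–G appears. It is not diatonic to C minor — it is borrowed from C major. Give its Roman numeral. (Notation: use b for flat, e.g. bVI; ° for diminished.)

The root C is the diatonic 1st degree of C minor; the borrowing shows in the chord quality. Diatonically C minor has Cm (i) on that degree; C–E–G is instead the major chord native to C major, so it takes the label I.

I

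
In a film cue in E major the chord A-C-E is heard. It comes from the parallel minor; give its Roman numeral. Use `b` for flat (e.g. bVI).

iv

A is scale degree 4 in E major. Diatonically E major has A (IV) on that degree; A–C–E is instead the minor chord native to E minor, so it takes the label iv.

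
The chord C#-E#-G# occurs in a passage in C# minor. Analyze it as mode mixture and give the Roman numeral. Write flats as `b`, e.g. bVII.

I

C# is scale degree 1 in C# minor. Diatonically C# minor has C#m (i) on that degree; C#–E#–G# is instead the major chord native to C# major, so it takes the label I.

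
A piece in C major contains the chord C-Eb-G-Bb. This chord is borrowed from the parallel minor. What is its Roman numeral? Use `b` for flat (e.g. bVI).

C is scale degree 1 in C major. C–Eb–G–Bb is a minor-seventh chord — the form found in C minor, not the diatonic I (C). Borrowed into C major it is written i7.

i7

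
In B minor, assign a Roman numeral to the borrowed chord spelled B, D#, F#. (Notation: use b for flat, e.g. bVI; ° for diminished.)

I

B is scale degree 1 in B minor. B–D#–F# is a major chord — the form found in B major, not the diatonic i (Bm). Borrowed into B minor it is written I.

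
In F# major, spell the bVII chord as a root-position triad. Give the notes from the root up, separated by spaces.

The root of bVII is the lowered 7th degree: E# becomes E. Stacking thirds in F# minor on E gives E–G#–B.

E G# B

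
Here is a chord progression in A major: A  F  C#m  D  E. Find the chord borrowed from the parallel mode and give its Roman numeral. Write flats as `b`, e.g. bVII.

In A major the diatonic chords are A, Bm, C#m, D, E, F#m, G#dim. A, C#m, D and E all belong to that set. But F (F–A–C) is foreign: the diatonic vi on degree 6 is F#m, whereas F comes from A minor. It is labeled bVI.

bVI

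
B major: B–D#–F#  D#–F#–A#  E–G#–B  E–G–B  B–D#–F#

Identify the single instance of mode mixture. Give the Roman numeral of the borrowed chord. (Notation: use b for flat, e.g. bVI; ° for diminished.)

iv

B major has the diatonic set B, C#m, D#m, E, F#, G#m, A#dim. B–D#–F# = B, D#–F#–A# = D#m and E–G#–B = E are all diatonic. But E–G–B is foreign: the diatonic IV on degree 4 is E, whereas Em comes from B minor. It is labeled iv.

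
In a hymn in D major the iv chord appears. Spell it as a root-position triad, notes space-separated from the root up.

G Bb D

The root, G, is scale degree 4 — the same note in D major and D minor; only the chord quality changes. In D minor the chord on G is G–Bb–D.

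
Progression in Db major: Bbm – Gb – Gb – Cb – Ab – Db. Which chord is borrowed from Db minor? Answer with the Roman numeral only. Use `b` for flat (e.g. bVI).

bVII

Db major has the diatonic set Db, Ebm, Fm, Gb, Ab, Bbm, Cdim. Of the given chords, Bbm, Gb, Ab and Db are diatonic. Cb (Cb–Eb–Gb) is not: scale degree 7 in Db major carries Cdim (vii°). In Db minor the chord on that degree is Cb, so here it functions as bVII, borrowed from the parallel minor.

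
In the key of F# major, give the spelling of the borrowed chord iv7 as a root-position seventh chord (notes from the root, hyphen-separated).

B-D-F#-A

iv7 is built on scale degree 4, which is B in both F# major and its parallel. Stacking thirds in F# minor on B gives B–D–F#–A.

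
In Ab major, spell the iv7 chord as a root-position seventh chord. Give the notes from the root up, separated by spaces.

iv7 is built on scale degree 4, which is Db in both Ab major and its parallel. Stacking thirds in Ab minor on Db gives Db–Fb–Ab–Cb.

Db Fb Ab Cb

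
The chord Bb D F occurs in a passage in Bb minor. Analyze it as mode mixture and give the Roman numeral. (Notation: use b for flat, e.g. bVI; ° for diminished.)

I

The root Bb is the diatonic 1st degree of Bb minor; the borrowing shows in the chord quality. Diatonically Bb minor has Bbm (i) on that degree; Bb–D–F is instead the major chord native to Bb major, so it takes the label I.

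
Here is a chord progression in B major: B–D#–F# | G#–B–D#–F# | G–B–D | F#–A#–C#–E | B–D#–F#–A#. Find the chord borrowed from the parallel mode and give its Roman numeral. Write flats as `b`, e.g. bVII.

In B major the diatonic chords are B, C#m, D#m, E, F#, G#m, A#dim. Of the given chords, B–D#–F# = B, G#–B–D#–F# = G#m7, F#–A#–C#–E = F#7 and B–D#–F#–A# = Bmaj7 are diatonic. But G–B–D is foreign: the diatonic vi on degree 6 is G#m, whereas G comes from B minor. It is labeled bVI.

bVI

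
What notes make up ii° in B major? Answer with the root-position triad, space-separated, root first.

The root, C#, is scale degree 2 — the same note in B major and B minor; only the chord quality changes. Building the diminished chord from the parallel minor on C#: C#–E–G.

C# E G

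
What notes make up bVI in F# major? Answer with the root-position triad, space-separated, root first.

D F# A

Scale degree 6 in F# major is D#. bVI uses the lowered form, D, taken from F# minor. Building the major chord from the parallel minor on D: D–F#–A.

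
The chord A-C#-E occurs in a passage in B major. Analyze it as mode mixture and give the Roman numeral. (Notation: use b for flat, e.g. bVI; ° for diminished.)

bVII

In B major scale degree 7 is A#; A is its lowered form, from B minor. Diatonically B major has A#dim (vii°) on that degree; A–C#–E is instead the major chord native to B minor, so it takes the label bVII.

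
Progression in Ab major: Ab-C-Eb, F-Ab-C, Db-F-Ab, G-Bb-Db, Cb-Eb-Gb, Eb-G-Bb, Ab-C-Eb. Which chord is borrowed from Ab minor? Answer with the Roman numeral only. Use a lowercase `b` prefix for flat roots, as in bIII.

bIII

The diatonic triads in Ab major are Ab, Bbm, Cm, Db, Eb, Fm, Gdim. Ab–C–Eb = Ab, F–Ab–C = Fm, Db–F–Ab = Db, G–Bb–Db = Gdim and Eb–G–Bb = Eb all belong to that set. Cb–Eb–Gb doesn't fit — on degree 3 Ab major would have Cm (iii). Cb is the degree-3 chord of Ab minor, so it is the borrowed bIII.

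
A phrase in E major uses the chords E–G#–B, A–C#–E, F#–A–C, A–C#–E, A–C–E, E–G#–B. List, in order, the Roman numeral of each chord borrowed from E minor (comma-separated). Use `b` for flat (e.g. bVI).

ii°, iv

In E major the diatonic chords are E, F#m, G#m, A, B, C#m, D#dim. Of the given chords, E–G#–B = E and A–C#–E = A are diatonic. F#–A–C doesn't fit — on degree 2 E major would have F#m (ii). F#dim is the degree-2 chord of E minor, so it is the borrowed ii°. A–C–E is not: scale degree 4 in E major carries A (IV). In E minor the chord on that degree is Am, so here it functions as iv, borrowed from the parallel minor.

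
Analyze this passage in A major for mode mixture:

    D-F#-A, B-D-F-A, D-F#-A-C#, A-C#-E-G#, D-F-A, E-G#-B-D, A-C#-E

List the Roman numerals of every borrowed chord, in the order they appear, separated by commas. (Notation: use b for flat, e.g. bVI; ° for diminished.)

A major has the diatonic set A, Bm, C#m, D, E, F#m, G#dim. Of the given chords, D–F#–A = D, D–F#–A–C# = Dmaj7, A–C#–E–G# = Amaj7, E–G#–B–D = E7 and A–C#–E = A are diatonic. But B–D–F–A is foreign: the diatonic ii on degree 2 is Bm, whereas Bm7b5 comes from A minor. It is labeled iiø7. D–F–A doesn't fit — on degree 4 A major would have D (IV). Dm is the degree-4 chord of A minor, so it is the borrowed iv.

iiø7, iv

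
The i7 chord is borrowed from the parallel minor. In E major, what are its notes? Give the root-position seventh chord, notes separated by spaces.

E G B D

The root, E, is scale degree 1 — the same note in E major and E minor; only the chord quality changes. In E minor the chord on E is E–G–B–D.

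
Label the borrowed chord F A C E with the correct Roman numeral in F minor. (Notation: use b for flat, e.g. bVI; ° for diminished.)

The root F is the diatonic 1st degree of F minor; the borrowing shows in the chord quality. F–A–C–E is a major-seventh chord — the form found in F major, not the diatonic i (Fm). Borrowed into F minor it is written Imaj7.

Imaj7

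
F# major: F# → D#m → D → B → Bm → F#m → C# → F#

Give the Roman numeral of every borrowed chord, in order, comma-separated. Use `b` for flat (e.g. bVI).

bVI, iv, i

F# major has the diatonic set F#, G#m, A#m, B, C#, D#m, E#dim. F#, D#m, B and C# all belong to that set. D (D–F#–A) doesn't fit — on degree 6 F# major would have D#m (vi). D is the degree-6 chord of F# minor, so it is the borrowed bVI. But Bm (B–D–F#) is foreign: the diatonic IV on degree 4 is B, whereas Bm comes from F# minor. It is labeled iv. But F#m (F#–A–C#) is foreign: the diatonic I on degree 1 is F#, whereas F#m comes from F# minor. It is labeled i.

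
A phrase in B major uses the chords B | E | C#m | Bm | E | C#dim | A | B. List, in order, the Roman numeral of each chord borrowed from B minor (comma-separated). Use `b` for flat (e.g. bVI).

i, ii°, bVII

In B major the diatonic chords are B, C#m, D#m, E, F#, G#m, A#dim. Of the given chords, B, E and C#m are diatonic. Bm (B–D–F#) doesn't fit — on degree 1 B major would have B (I). Bm is the degree-1 chord of B minor, so it is the borrowed i. C#dim (C#–E–G) is not: scale degree 2 in B major carries C#m (ii). In B minor the chord on that degree is C#dim, so here it functions as ii°, borrowed from the parallel minor. But A (A–C#–E) is foreign: the diatonic vii° on degree 7 is A#dim, whereas A comes from B minor. It is labeled bVII.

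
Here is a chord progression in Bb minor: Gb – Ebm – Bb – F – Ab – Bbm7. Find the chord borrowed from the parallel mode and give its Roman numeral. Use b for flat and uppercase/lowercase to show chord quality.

I

In Bb minor (with V from harmonic minor) the diatonic chords are Bbm, Cdim, Db, Ebm, F, Gb, Ab. Of the given chords, Gb, Ebm, F, Ab and Bbm7 are diatonic. Bb (Bb–D–F) is not: scale degree 1 in Bb minor carries Bbm (i). In Bb major the chord on that degree is Bb, so here it functions as I, borrowed from the parallel major.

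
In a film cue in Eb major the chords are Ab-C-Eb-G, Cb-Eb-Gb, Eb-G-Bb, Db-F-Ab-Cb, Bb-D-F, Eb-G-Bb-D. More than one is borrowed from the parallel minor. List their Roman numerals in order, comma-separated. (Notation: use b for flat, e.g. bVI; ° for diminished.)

bVI, bVII7

The diatonic triads in Eb major are Eb, Fm, Gm, Ab, Bb, Cm, Ddim. Of the given chords, Ab–C–Eb–G = Abmaj7, Eb–G–Bb = Eb, Bb–D–F = Bb and Eb–G–Bb–D = Ebmaj7 are diatonic. But Cb–Eb–Gb is foreign: the diatonic vi on degree 6 is Cm, whereas Cb comes from Eb minor. It is labeled bVI. But Db–F–Ab–Cb is foreign: the diatonic vii° on degree 7 is Ddim, whereas Db7 comes from Eb minor. It is labeled bVII7.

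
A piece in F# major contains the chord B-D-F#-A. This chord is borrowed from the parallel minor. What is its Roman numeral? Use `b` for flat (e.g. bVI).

B is scale degree 4 in F# major. Diatonically F# major has B (IV) on that degree; B–D–F#–A is instead the minor-seventh chord native to F# minor, so it takes the label iv7.

iv7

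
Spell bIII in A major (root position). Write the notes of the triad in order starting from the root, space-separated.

bIII is built on the lowered scale degree 3. In A major degree 3 is C#; lowered it becomes C. Building the major chord from the parallel minor on C: C–E–G.

C E G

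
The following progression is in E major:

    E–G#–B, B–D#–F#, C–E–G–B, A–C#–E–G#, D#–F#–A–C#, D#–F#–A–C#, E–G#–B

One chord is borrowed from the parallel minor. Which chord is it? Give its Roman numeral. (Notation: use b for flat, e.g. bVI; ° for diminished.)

E major has the diatonic set E, F#m, G#m, A, B, C#m, D#dim. E–G#–B = E, B–D#–F# = B, A–C#–E–G# = Amaj7 and D#–F#–A–C# = D#m7b5 all belong to that set. C–E–G–B doesn't fit — on degree 6 E major would have C#m (vi). Cmaj7 is the degree-6 chord of E minor, so it is the borrowed bVImaj7.

bVImaj7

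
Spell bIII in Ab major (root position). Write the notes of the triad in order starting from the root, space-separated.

Cb Eb Gb

Scale degree 3 in Ab major is C. bIII uses the lowered form, Cb, taken from Ab minor. Stacking thirds in Ab minor on Cb gives Cb–Eb–Gb.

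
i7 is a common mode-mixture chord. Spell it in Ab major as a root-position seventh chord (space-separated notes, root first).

Ab Cb Eb Gb

i7 is built on scale degree 1, which is Ab in both Ab major and its parallel. Building the minor-seventh chord from the parallel minor on Ab: Ab–Cb–Eb–Gb.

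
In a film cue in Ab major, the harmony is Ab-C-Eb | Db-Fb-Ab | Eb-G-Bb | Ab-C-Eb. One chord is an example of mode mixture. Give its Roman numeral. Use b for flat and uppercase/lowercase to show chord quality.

iv

The diatonic triads in Ab major are Ab, Bbm, Cm, Db, Eb, Fm, Gdim. Ab–C–Eb = Ab and Eb–G–Bb = Eb are both diatonic. Db–Fb–Ab is not: scale degree 4 in Ab major carries Db (IV). In Ab minor the chord on that degree is Dbm, so here it functions as iv, borrowed from the parallel minor.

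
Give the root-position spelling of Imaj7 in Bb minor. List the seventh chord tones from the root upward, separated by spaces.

The root, Bb, is scale degree 1 — the same note in Bb minor and Bb major; only the chord quality changes. In Bb major the chord on Bb is Bb–D–F–A.

Bb D F A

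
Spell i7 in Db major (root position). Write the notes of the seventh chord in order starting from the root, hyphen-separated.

The root, Db, is scale degree 1 — the same note in Db major and Db minor; only the chord quality changes. In Db minor the chord on Db is Db–Fb–Ab–Cb.

Db-Fb-Ab-Cb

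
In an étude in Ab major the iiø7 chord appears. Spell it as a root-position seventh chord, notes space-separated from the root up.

iiø7 is built on scale degree 2, which is Bb in both Ab major and its parallel. Building the half-diminished-seventh chord from the parallel minor on Bb: Bb–Db–Fb–Ab.

Bb Db Fb Ab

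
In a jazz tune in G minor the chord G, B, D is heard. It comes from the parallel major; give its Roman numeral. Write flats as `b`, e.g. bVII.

I

The root G is the diatonic 1st degree of G minor; the borrowing shows in the chord quality. Diatonically G minor has Gm (i) on that degree; G–B–D is instead the major chord native to G major, so it takes the label I.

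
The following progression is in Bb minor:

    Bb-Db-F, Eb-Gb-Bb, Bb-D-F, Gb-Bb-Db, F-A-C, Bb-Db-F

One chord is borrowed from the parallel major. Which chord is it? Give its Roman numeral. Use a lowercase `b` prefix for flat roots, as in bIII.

In Bb minor (with V from harmonic minor) the diatonic chords are Bbm, Cdim, Db, Ebm, F, Gb, Ab. Bb–Db–F = Bbm, Eb–Gb–Bb = Ebm, Gb–Bb–Db = Gb and F–A–C = F all belong to that set. Bb–D–F doesn't fit — on degree 1 Bb minor would have Bbm (i). Bb is the degree-1 chord of Bb major, so it is the borrowed I.

I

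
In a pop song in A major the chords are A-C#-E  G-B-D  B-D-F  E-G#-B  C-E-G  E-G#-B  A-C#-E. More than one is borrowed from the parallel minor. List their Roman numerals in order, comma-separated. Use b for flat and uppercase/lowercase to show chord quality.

bVII, ii°, bIII

In A major the diatonic chords are A, Bm, C#m, D, E, F#m, G#dim. A–C#–E = A and E–G#–B = E are both diatonic. G–B–D is not: scale degree 7 in A major carries G#dim (vii°). In A minor the chord on that degree is G, so here it functions as bVII, borrowed from the parallel minor. B–D–F doesn't fit — on degree 2 A major would have Bm (ii). Bdim is the degree-2 chord of A minor, so it is the borrowed ii°. But C–E–G is foreign: the diatonic iii on degree 3 is C#m, whereas C comes from A minor. It is labeled bIII.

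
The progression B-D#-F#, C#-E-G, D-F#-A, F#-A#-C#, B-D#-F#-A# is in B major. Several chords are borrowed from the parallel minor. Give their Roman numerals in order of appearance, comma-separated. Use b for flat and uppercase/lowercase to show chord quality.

ii°, bIII

B major has the diatonic set B, C#m, D#m, E, F#, G#m, A#dim. B–D#–F# = B, F#–A#–C# = F# and B–D#–F#–A# = Bmaj7 are all diatonic. C#–E–G doesn't fit — on degree 2 B major would have C#m (ii). C#dim is the degree-2 chord of B minor, so it is the borrowed ii°. D–F#–A doesn't fit — on degree 3 B major would have D#m (iii). D is the degree-3 chord of B minor, so it is the borrowed bIII.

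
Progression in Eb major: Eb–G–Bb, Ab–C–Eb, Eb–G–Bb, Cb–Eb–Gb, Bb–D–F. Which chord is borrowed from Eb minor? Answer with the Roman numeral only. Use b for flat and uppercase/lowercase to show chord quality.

In Eb major the diatonic chords are Eb, Fm, Gm, Ab, Bb, Cm, Ddim. Eb–G–Bb = Eb, Ab–C–Eb = Ab and Bb–D–F = Bb all belong to that set. Cb–Eb–Gb is not: scale degree 6 in Eb major carries Cm (vi). In Eb minor the chord on that degree is Cb, so here it functions as bVI, borrowed from the parallel minor.

bVI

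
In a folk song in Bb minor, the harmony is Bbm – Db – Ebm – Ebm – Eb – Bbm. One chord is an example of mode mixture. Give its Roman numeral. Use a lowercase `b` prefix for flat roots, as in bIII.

IV

In Bb minor (with V from harmonic minor) the diatonic chords are Bbm, Cdim, Db, Ebm, F, Gb, Ab. Bbm, Db and Ebm all belong to that set. Eb (Eb–G–Bb) is not: scale degree 4 in Bb minor carries Ebm (iv). In Bb major the chord on that degree is Eb, so here it functions as IV, borrowed from the parallel major.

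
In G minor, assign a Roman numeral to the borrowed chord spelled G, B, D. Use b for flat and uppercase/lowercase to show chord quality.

I

The root G is the diatonic 1st degree of G minor; the borrowing shows in the chord quality. The diatonic chord on degree 1 would be Gm (i), but G–B–D is the major chord from G major. As a borrowed chord it is labeled I.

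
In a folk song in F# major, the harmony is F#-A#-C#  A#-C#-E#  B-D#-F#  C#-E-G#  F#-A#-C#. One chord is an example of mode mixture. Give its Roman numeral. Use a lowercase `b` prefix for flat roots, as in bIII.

v

The diatonic triads in F# major are F#, G#m, A#m, B, C#, D#m, E#dim. F#–A#–C# = F#, A#–C#–E# = A#m and B–D#–F# = B are all diatonic. But C#–E–G# is foreign: the diatonic V on degree 5 is C#, whereas C#m comes from F# minor. It is labeled v.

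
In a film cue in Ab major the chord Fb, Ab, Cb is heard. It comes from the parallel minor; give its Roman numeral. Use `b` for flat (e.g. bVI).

Fb is the lowered form of scale degree 6 in Ab major (the diatonic degree 6 is F). Diatonically Ab major has Fm (vi) on that degree; Fb–Ab–Cb is instead the major chord native to Ab minor, so it takes the label bVI.

bVI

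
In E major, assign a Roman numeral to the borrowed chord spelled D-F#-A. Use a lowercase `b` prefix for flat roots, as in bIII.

D is the lowered form of scale degree 7 in E major (the diatonic degree 7 is D#). D–F#–A is a major chord — the form found in E minor, not the diatonic vii° (D#dim). Borrowed into E major it is written bVII.

bVII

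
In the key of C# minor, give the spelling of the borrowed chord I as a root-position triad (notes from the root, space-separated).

C# E# G#

I is built on scale degree 1, which is C# in both C# minor and its parallel. In C# major the chord on C# is C#–E#–G#.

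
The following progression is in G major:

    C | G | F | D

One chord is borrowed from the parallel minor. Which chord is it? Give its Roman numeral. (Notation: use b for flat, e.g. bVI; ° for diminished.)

In G major the diatonic chords are G, Am, Bm, C, D, Em, F#dim. C, G and D all belong to that set. F (F–A–C) doesn't fit — on degree 7 G major would have F#dim (vii°). F is the degree-7 chord of G minor, so it is the borrowed bVII.

bVII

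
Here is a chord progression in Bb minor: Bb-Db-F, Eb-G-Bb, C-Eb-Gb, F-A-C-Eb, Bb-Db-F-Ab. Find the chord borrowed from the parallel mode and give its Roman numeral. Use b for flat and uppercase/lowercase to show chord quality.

In Bb minor (with V from harmonic minor) the diatonic chords are Bbm, Cdim, Db, Ebm, F, Gb, Ab. Bb–Db–F = Bbm, C–Eb–Gb = Cdim, F–A–C–Eb = F7 and Bb–Db–F–Ab = Bbm7 all belong to that set. But Eb–G–Bb is foreign: the diatonic iv on degree 4 is Ebm, whereas Eb comes from Bb major. It is labeled IV.

IV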